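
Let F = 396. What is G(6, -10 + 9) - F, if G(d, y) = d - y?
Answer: -389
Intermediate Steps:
G(6, -10 + 9) - F = (6 - (-10 + 9)) - 1*396 = (6 - 1*(-1)) - 396 = (6 + 1) - 396 = 7 - 396 = -389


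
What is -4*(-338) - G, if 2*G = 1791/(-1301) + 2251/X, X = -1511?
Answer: 2660593848/1965811 ≈ 1353.4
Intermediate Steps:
G = -2817376/1965811 (G = (1791/(-1301) + 2251/(-1511))/2 = (1791*(-1/1301) + 2251*(-1/1511))/2 = (-1791/1301 - 2251/1511)/2 = (½)*(-5634752/1965811) = -2817376/1965811 ≈ -1.4332)
-4*(-338) - G = -4*(-338) - 1*(-2817376/1965811) = 1352 + 2817376/1965811 = 2660593848/1965811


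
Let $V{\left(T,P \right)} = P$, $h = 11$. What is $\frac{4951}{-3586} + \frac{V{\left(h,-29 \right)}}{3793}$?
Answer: $- \frac{18883137}{13601698} \approx -1.3883$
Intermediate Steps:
$\frac{4951}{-3586} + \frac{V{\left(h,-29 \right)}}{3793} = \frac{4951}{-3586} - \frac{29}{3793} = 4951 \left(- \frac{1}{3586}\right) - \frac{29}{3793} = - \frac{4951}{3586} - \frac{29}{3793} = - \frac{18883137}{13601698}$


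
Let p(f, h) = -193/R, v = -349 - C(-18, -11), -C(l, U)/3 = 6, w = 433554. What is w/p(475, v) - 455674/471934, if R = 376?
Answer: -38466512178509/45541631 ≈ -8.4465e+5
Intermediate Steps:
C(l, U) = -18 (C(l, U) = -3*6 = -18)
v = -331 (v = -349 - 1*(-18) = -349 + 18 = -331)
p(f, h) = -193/376
w/p(475, v) - 455674/471934 = 433554/(-193/376) - 455674/471934 = 433554*(-376/193) - 455674*1/471934 = -163016304/193 - 227837/235967 = -38466512178509/45541631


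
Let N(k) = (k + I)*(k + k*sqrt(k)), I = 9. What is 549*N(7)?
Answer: 61488 + 61488*sqrt(7) ≈ 2.2417e+5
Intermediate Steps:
N(k) = (9 + k)*(k + k**(3/2)) (N(k) = (k + 9)*(k + k*sqrt(k)) = (9 + k)*(k + k**(3/2)))
549*N(7) = 549*(7**2 + 7**(5/2) + 9*7 + 9*7**(3/2)) = 549*(49 + 49*sqrt(7) + 63 + 9*(7*sqrt(7))) = 549*(49 + 49*sqrt(7) + 63 + 63*sqrt(7)) = 549*(112 + 112*sqrt(7)) = 61488 + 61488*sqrt(7)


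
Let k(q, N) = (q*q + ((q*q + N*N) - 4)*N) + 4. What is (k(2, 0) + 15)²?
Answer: 529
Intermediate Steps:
k(q, N) = 4 + q² + N*(-4 + N² + q²) (k(q, N) = (q² + ((q² + N²) - 4)*N) + 4 = (q² + ((N² + q²) - 4)*N) + 4 = (q² + (-4 + N² + q²)*N) + 4 = (q² + N*(-4 + N² + q²)) + 4 = 4 + q² + N*(-4 + N² + q²))
(k(2, 0) + 15)² = ((4 + 0³ + 2² - 4*0 + 0*2²) + 15)² = ((4 + 0 + 4 + 0 + 0*4) + 15)² = ((4 + 0 + 4 + 0 + 0) + 15)² = (8 + 15)² = 23² = 529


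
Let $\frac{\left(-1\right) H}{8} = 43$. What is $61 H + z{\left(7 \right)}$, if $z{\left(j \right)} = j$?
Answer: $-20977$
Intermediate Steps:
$H = -344$ ($H = \left(-8\right) 43 = -344$)
$61 H + z{\left(7 \right)} = 61 \left(-344\right) + 7 = -20984 + 7 = -20977$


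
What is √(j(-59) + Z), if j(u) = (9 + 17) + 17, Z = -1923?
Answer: 2*I*√470 ≈ 43.359*I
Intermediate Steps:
j(u) = 43 (j(u) = 26 + 17 = 43)
√(j(-59) + Z) = √(43 - 1923) = √(-1880) = 2*I*√470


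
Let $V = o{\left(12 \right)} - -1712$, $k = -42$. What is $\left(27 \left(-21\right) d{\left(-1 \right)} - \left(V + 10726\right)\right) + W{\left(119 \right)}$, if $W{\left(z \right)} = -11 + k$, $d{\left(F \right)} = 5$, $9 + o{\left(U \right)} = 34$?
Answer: $-15351$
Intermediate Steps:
$o{\left(U \right)} = 25$ ($o{\left(U \right)} = -9 + 34 = 25$)
$W{\left(z \right)} = -53$ ($W{\left(z \right)} = -11 - 42 = -53$)
$V = 1737$ ($V = 25 - -1712 = 25 + 1712 = 1737$)
$\left(27 \left(-21\right) d{\left(-1 \right)} - \left(V + 10726\right)\right) + W{\left(119 \right)} = \left(27 \left(-21\right) 5 - \left(1737 + 10726\right)\right) - 53 = \left(\left(-567\right) 5 - 12463\right) - 53 = \left(-2835 - 12463\right) - 53 = -15298 - 53 = -15351$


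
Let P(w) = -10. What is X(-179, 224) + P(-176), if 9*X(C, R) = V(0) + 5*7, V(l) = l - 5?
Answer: -20/3 ≈ -6.6667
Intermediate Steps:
V(l) = -5 + l
X(C, R) = 10/3 (X(C, R) = ((-5 + 0) + 5*7)/9 = (-5 + 35)/9 = (1/9)*30 = 10/3)
X(-179, 224) + P(-176) = 10/3 - 10 = -20/3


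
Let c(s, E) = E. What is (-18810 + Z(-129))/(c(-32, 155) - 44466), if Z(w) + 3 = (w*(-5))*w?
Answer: 102018/44311 ≈ 2.3023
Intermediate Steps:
Z(w) = -3 - 5*w² (Z(w) = -3 + (w*(-5))*w = -3 + (-5*w)*w = -3 - 5*w²)
(-18810 + Z(-129))/(c(-32, 155) - 44466) = (-18810 + (-3 - 5*(-129)²))/(155 - 44466) = (-18810 + (-3 - 5*16641))/(-44311) = (-18810 + (-3 - 83205))*(-1/44311) = (-18810 - 83208)*(-1/44311) = -102018*(-1/44311) = 102018/44311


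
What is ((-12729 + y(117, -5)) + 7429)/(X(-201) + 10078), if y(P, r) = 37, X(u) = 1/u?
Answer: -1057863/2025677 ≈ -0.52223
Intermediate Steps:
((-12729 + y(117, -5)) + 7429)/(X(-201) + 10078) = ((-12729 + 37) + 7429)/(1/(-201) + 10078) = (-12692 + 7429)/(-1/201 + 10078) = -5263/2025677/201 = -5263*201/2025677 = -1057863/2025677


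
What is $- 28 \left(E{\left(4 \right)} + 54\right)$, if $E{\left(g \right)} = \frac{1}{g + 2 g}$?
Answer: $- \frac{4543}{3} \approx -1514.3$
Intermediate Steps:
$E{\left(g \right)} = \frac{1}{3 g}$
$- 28 \left(E{\left(4 \right)} + 54\right) = - 28 \left(\frac{1}{3 \cdot 4} + 54\right) = - 28 \left(\frac{1}{3} \cdot \frac{1}{4} + 54\right) = - 28 \left(\frac{1}{12} + 54\right) = \left(-28\right) \frac{649}{12} = - \frac{4543}{3}$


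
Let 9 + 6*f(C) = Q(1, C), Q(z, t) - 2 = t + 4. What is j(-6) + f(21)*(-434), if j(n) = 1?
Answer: -1301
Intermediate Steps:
Q(z, t) = 6 + t (Q(z, t) = 2 + (t + 4) = 2 + (4 + t) = 6 + t)
f(C) = -1/2 + C/6 (f(C) = -3/2 + (6 + C)/6 = -3/2 + (1 + C/6) = -1/2 + C/6)
j(-6) + f(21)*(-434) = 1 + (-1/2 + (1/6)*21)*(-434) = 1 + (-1/2 + 7/2)*(-434) = 1 + 3*(-434) = 1 - 1302 = -1301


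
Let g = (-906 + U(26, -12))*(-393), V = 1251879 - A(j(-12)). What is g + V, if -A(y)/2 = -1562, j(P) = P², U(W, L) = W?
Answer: 1594595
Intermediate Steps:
A(y) = 3124 (A(y) = -2*(-1562) = 3124)
V = 1248755 (V = 1251879 - 1*3124 = 1251879 - 3124 = 1248755)
g = 345840 (g = (-906 + 26)*(-393) = -880*(-393) = 345840)
g + V = 345840 + 1248755 = 1594595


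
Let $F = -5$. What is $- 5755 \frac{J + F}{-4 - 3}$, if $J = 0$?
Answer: $- \frac{28775}{7} \approx -4110.7$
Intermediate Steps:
$- 5755 \frac{J + F}{-4 - 3} = - 5755 \frac{0 - 5}{-4 - 3} = - 5755 \left(- \frac{5}{-7}\right) = - 5755 \left(\left(-5\right) \left(- \frac{1}{7}\right)\right) = \left(-5755\right) \frac{5}{7} = - \frac{28775}{7}$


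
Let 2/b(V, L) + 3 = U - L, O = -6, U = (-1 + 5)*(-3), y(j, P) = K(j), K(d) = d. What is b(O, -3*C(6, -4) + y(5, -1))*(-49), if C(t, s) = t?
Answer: 49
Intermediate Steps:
y(j, P) = j
U = -12 (U = 4*(-3) = -12)
b(V, L) = 2/(-15 - L) (b(V, L) = 2/(-3 + (-12 - L)) = 2/(-15 - L))
b(O, -3*C(6, -4) + y(5, -1))*(-49) = -2/(15 + (-3*6 + 5))*(-49) = -2/(15 + (-18 + 5))*(-49) = -2/(15 - 13)*(-49) = -2/2*(-49) = -2*1/2*(-49) = -1*(-49) = 49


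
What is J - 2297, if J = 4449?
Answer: 2152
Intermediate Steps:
J - 2297 = 4449 - 2297 = 2152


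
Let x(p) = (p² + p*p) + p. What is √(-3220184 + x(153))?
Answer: I*√3173213 ≈ 1781.4*I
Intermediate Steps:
x(p) = p + 2*p² (x(p) = (p² + p²) + p = 2*p² + p = p + 2*p²)
√(-3220184 + x(153)) = √(-3220184 + 153*(1 + 2*153)) = √(-3220184 + 153*(1 + 306)) = √(-3220184 + 153*307) = √(-3220184 + 46971) = √(-3173213) = I*√3173213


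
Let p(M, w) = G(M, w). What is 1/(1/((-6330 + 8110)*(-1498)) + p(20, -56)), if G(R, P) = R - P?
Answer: 2666440/202649439 ≈ 0.013158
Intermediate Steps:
p(M, w) = M - w
1/(1/((-6330 + 8110)*(-1498)) + p(20, -56)) = 1/(1/((-6330 + 8110)*(-1498)) + (20 - 1*(-56))) = 1/(-1/1498/1780 + (20 + 56)) = 1/((1/1780)*(-1/1498) + 76) = 1/(-1/2666440 + 76) = 1/(202649439/2666440) = 2666440/202649439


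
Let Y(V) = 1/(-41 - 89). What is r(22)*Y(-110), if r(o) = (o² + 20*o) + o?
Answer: -473/65 ≈ -7.2769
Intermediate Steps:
Y(V) = -1/130 (Y(V) = 1/(-130) = -1/130)
r(o) = o² + 21*o
r(22)*Y(-110) = (22*(21 + 22))*(-1/130) = (22*43)*(-1/130) = 946*(-1/130) = -473/65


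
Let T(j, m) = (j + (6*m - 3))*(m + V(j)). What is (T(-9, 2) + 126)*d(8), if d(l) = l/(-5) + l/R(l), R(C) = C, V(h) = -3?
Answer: -378/5 ≈ -75.600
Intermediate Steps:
d(l) = 1 - l/5 (d(l) = l/(-5) + l/l = l*(-⅕) + 1 = -l/5 + 1 = 1 - l/5)
T(j, m) = (-3 + m)*(-3 + j + 6*m) (T(j, m) = (j + (6*m - 3))*(m - 3) = (j + (-3 + 6*m))*(-3 + m) = (-3 + j + 6*m)*(-3 + m) = (-3 + m)*(-3 + j + 6*m))
(T(-9, 2) + 126)*d(8) = ((9 - 21*2 - 3*(-9) + 6*2² - 9*2) + 126)*(1 - ⅕*8) = ((9 - 42 + 27 + 6*4 - 18) + 126)*(1 - 8/5) = ((9 - 42 + 27 + 24 - 18) + 126)*(-⅗) = (0 + 126)*(-⅗) = 126*(-⅗) = -378/5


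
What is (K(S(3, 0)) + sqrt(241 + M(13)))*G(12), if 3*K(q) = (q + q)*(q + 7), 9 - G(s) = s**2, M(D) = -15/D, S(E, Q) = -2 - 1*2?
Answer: 1080 - 135*sqrt(40534)/13 ≈ -1010.7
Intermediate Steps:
S(E, Q) = -4 (S(E, Q) = -2 - 2 = -4)
G(s) = 9 - s**2
K(q) = 2*q*(7 + q)/3 (K(q) = ((q + q)*(q + 7))/3 = ((2*q)*(7 + q))/3 = (2*q*(7 + q))/3 = 2*q*(7 + q)/3)
(K(S(3, 0)) + sqrt(241 + M(13)))*G(12) = ((2/3)*(-4)*(7 - 4) + sqrt(241 - 15/13))*(9 - 1*12**2) = ((2/3)*(-4)*3 + sqrt(241 - 15*1/13))*(9 - 1*144) = (-8 + sqrt(241 - 15/13))*(9 - 144) = (-8 + sqrt(3118/13))*(-135) = (-8 + sqrt(40534)/13)*(-135) = 1080 - 135*sqrt(40534)/13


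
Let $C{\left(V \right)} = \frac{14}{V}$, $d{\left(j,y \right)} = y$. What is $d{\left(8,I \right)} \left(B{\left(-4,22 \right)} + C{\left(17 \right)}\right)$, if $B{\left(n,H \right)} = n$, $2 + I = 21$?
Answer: $- \frac{1026}{17} \approx -60.353$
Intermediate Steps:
$I = 19$ ($I = -2 + 21 = 19$)
$d{\left(8,I \right)} \left(B{\left(-4,22 \right)} + C{\left(17 \right)}\right) = 19 \left(-4 + \frac{14}{17}\right) = 19 \left(- \frac{54}{17}\right) = - \frac{1026}{17}$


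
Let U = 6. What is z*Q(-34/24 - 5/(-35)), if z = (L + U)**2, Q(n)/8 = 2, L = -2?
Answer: 256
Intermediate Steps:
Q(n) = 16 (Q(n) = 8*2 = 16)
z = 16 (z = (-2 + 6)**2 = 4**2 = 16)
z*Q(-34/24 - 5/(-35)) = 16*16 = 256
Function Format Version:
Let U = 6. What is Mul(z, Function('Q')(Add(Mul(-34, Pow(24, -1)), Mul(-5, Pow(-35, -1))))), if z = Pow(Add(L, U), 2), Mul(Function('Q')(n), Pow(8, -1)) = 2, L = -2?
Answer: 256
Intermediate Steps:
Function('Q')(n) = 16 (Function('Q')(n) = Mul(8, 2) = 16)
z = 16 (z = Pow(Add(-2, 6), 2) = Pow(4, 2) = 16)
Mul(z, Function('Q')(Add(Mul(-34, Pow(24, -1)), Mul(-5, Pow(-35, -1))))) = Mul(16, 16) = 256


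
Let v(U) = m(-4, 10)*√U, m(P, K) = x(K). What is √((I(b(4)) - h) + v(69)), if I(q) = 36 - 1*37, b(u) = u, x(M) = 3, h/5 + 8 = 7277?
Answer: √(-36346 + 3*√69) ≈ 190.58*I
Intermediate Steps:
h = 36345 (h = -40 + 5*7277 = -40 + 36385 = 36345)
m(P, K) = 3
I(q) = -1 (I(q) = 36 - 37 = -1)
v(U) = 3*√U
√((I(b(4)) - h) + v(69)) = √((-1 - 1*36345) + 3*√69) = √((-1 - 36345) + 3*√69) = √(-36346 + 3*√69)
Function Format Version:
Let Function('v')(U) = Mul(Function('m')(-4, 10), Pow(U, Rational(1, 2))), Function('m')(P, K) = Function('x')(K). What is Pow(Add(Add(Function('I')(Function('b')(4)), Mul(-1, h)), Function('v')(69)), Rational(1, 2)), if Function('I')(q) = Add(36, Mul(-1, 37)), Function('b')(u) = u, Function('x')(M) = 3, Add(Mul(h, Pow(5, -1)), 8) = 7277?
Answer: Pow(Add(-36346, Mul(3, Pow(69, Rational(1, 2)))), Rational(1, 2)) ≈ Mul(190.58, I)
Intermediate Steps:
h = 36345 (h = Add(-40, Mul(5, 7277)) = Add(-40, 36385) = 36345)
Function('m')(P, K) = 3
Function('I')(q) = -1 (Function('I')(q) = Add(36, -37) = -1)
Function('v')(U) = Mul(3, Pow(U, Rational(1, 2)))
Pow(Add(Add(Function('I')(Function('b')(4)), Mul(-1, h)), Function('v')(69)), Rational(1, 2)) = Pow(Add(Add(-1, Mul(-1, 36345)), Mul(3, Pow(69, Rational(1, 2)))), Rational(1, 2)) = Pow(Add(Add(-1, -36345), Mul(3, Pow(69, Rational(1, 2)))), Rational(1, 2)) = Pow(Add(-36346, Mul(3, Pow(69, Rational(1, 2)))), Rational(1, 2))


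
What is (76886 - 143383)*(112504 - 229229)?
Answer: 7761862325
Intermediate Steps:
(76886 - 143383)*(112504 - 229229) = -66497*(-116725) = 7761862325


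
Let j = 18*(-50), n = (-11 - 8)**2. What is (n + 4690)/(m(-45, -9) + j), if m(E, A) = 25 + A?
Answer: -5051/884 ≈ -5.7138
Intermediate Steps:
n = 361 (n = (-19)**2 = 361)
j = -900
(n + 4690)/(m(-45, -9) + j) = (361 + 4690)/((25 - 9) - 900) = 5051/(16 - 900) = 5051/(-884) = 5051*(-1/884) = -5051/884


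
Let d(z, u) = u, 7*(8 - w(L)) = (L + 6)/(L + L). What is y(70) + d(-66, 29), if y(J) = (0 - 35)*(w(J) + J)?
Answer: -18888/7 ≈ -2698.3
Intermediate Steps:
w(L) = 8 - (6 + L)/(14*L) (w(L) = 8 - (L + 6)/(7*(L + L)) = 8 - (6 + L)/(7*(2*L)) = 8 - (6 + L)*1/(2*L)/7 = 8 - (6 + L)/(14*L))
y(J) = -35*J - 15*(-2 + 37*J)/(2*J) (y(J) = (0 - 35)*(3*(-2 + 37*J)/(14*J) + J) = -35*(J + 3*(-2 + 37*J)/(14*J)) = -35*J - 15*(-2 + 37*J)/(2*J))
y(70) + d(-66, 29) = (-555/2 - 35*70 + 15/70) + 29 = (-555/2 - 2450 + 15*(1/70)) + 29 = (-555/2 - 2450 + 3/14) + 29 = -19091/7 + 29 = -18888/7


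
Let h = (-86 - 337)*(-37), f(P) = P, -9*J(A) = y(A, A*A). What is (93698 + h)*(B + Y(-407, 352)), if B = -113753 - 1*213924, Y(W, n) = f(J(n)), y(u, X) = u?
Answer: -322518861305/9 ≈ -3.5835e+10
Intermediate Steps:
J(A) = -A/9
Y(W, n) = -n/9
h = 15651 (h = -423*(-37) = 15651)
B = -327677 (B = -113753 - 213924 = -327677)
(93698 + h)*(B + Y(-407, 352)) = (93698 + 15651)*(-327677 - ⅑*352) = 109349*(-327677 - 352/9) = 109349*(-2949445/9) = -322518861305/9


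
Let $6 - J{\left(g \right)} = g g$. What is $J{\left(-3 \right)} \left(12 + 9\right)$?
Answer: $-63$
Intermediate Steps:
$J{\left(g \right)} = 6 - g^{2}$ ($J{\left(g \right)} = 6 - g g = 6 - g^{2}$)
$J{\left(-3 \right)} \left(12 + 9\right) = \left(6 - \left(-3\right)^{2}\right) \left(12 + 9\right) = \left(6 - 9\right) 21 = \left(-3\right) 21 = -63$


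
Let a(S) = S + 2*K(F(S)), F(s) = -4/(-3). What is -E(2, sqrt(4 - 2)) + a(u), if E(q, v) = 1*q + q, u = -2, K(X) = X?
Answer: -10/3 ≈ -3.3333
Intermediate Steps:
F(s) = 4/3 (F(s) = -4*(-1/3) = 4/3)
E(q, v) = 2*q (E(q, v) = q + q = 2*q)
a(S) = 8/3 + S (a(S) = S + 2*(4/3) = S + 8/3 = 8/3 + S)
-E(2, sqrt(4 - 2)) + a(u) = -2*2 + (8/3 - 2) = -1*4 + 2/3 = -4 + 2/3 = -10/3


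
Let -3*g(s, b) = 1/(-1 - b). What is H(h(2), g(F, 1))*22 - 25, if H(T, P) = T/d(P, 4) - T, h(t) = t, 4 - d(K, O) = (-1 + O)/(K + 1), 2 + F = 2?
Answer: -191/5 ≈ -38.200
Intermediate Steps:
F = 0 (F = -2 + 2 = 0)
d(K, O) = 4 - (-1 + O)/(1 + K) (d(K, O) = 4 - (-1 + O)/(K + 1) = 4 - (-1 + O)/(1 + K))
g(s, b) = -1/(3*(-1 - b))
H(T, P) = -T + T*(1 + P)/(1 + 4*P) (H(T, P) = T/(((5 - 1*4 + 4*P)/(1 + P))) - T = T/(((5 - 4 + 4*P)/(1 + P))) - T = T/(((1 + 4*P)/(1 + P))) - T = T*((1 + P)/(1 + 4*P)) - T = T*(1 + P)/(1 + 4*P) - T = -T + T*(1 + P)/(1 + 4*P))
H(h(2), g(F, 1))*22 - 25 = -3*1/(3*(1 + 1))*2/(1 + 4*(1/(3*(1 + 1))))*22 - 25 = -3*(⅓)/2*2/(1 + 4*((⅓)/2))*22 - 25 = -3*(⅓)*(½)*2/(1 + 4*((⅓)*(½)))*22 - 25 = -3*⅙*2/(1 + 4*(⅙))*22 - 25 = -3*⅙*2/(1 + ⅔)*22 - 25 = -3*⅙*2/5/3*22 - 25 = -3*⅙*2*⅗*22 - 25 = -⅗*22 - 25 = -66/5 - 25 = -191/5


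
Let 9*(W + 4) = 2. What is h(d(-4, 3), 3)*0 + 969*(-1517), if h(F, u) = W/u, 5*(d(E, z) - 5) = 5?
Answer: -1469973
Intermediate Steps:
W = -34/9 (W = -4 + (1/9)*2 = -4 + 2/9 = -34/9 ≈ -3.7778)
d(E, z) = 6 (d(E, z) = 5 + (1/5)*5 = 5 + 1 = 6)
h(F, u) = -34/(9*u)
h(d(-4, 3), 3)*0 + 969*(-1517) = -34/9/3*0 + 969*(-1517) = -34/9*1/3*0 - 1469973 = -34/27*0 - 1469973 = 0 - 1469973 = -1469973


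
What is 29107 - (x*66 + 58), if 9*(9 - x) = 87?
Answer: 29093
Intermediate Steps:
x = -2/3 (x = 9 - 1/9*87 = 9 - 29/3 = -2/3 ≈ -0.66667)
29107 - (x*66 + 58) = 29107 - (-2/3*66 + 58) = 29107 - (-44 + 58) = 29107 - 1*14 = 29107 - 14 = 29093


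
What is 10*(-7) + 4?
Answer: -66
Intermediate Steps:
10*(-7) + 4 = -70 + 4 = -66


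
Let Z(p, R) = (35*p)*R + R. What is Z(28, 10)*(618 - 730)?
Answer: -1098720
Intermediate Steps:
Z(p, R) = R + 35*R*p (Z(p, R) = 35*R*p + R = R + 35*R*p)
Z(28, 10)*(618 - 730) = (10*(1 + 35*28))*(618 - 730) = (10*(1 + 980))*(-112) = (10*981)*(-112) = 9810*(-112) = -1098720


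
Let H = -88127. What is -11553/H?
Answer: 11553/88127 ≈ 0.13109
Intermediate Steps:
-11553/H = -11553/(-88127) = -11553*(-1/88127) = 11553/88127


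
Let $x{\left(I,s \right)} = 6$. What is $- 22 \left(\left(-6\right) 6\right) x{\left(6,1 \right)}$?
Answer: $4752$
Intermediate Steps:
$- 22 \left(\left(-6\right) 6\right) x{\left(6,1 \right)} = - 22 \left(\left(-6\right) 6\right) 6 = \left(-22\right) \left(-36\right) 6 = 792 \cdot 6 = 4752$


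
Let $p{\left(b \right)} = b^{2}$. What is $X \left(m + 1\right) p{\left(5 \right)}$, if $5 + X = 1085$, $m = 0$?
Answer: $27000$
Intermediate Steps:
$X = 1080$ ($X = -5 + 1085 = 1080$)
$X \left(m + 1\right) p{\left(5 \right)} = 1080 \left(0 + 1\right) 5^{2} = 1080 \cdot 1 \cdot 25 = 1080 \cdot 25 = 27000$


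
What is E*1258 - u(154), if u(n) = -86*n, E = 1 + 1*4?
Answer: 19534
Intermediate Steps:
E = 5 (E = 1 + 4 = 5)
E*1258 - u(154) = 5*1258 - (-86)*154 = 6290 - 1*(-13244) = 6290 + 13244 = 19534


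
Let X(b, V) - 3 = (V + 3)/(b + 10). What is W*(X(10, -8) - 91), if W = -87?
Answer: 30711/4 ≈ 7677.8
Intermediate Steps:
X(b, V) = 3 + (3 + V)/(10 + b) (X(b, V) = 3 + (V + 3)/(b + 10) = 3 + (3 + V)/(10 + b))
W*(X(10, -8) - 91) = -87*((33 - 8 + 3*10)/(10 + 10) - 91) = -87*((33 - 8 + 30)/20 - 91) = -87*((1/20)*55 - 91) = -87*(11/4 - 91) = -87*(-353/4) = 30711/4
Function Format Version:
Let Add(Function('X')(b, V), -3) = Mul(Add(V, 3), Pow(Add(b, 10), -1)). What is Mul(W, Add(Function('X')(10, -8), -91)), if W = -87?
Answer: Rational(30711, 4) ≈ 7677.8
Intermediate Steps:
Function('X')(b, V) = Add(3, Mul(Pow(Add(10, b), -1), Add(3, V))) (Function('X')(b, V) = Add(3, Mul(Add(V, 3), Pow(Add(b, 10), -1))) = Add(3, Mul(Add(3, V), Pow(Add(10, b), -1))) = Add(3, Mul(Pow(Add(10, b), -1), Add(3, V))))
Mul(W, Add(Function('X')(10, -8), -91)) = Mul(-87, Add(Mul(Pow(Add(10, 10), -1), Add(33, -8, Mul(3, 10))), -91)) = Mul(-87, Add(Mul(Pow(20, -1), Add(33, -8, 30)), -91)) = Mul(-87, Add(Mul(Rational(1, 20), 55), -91)) = Mul(-87, Add(Rational(11, 4), -91)) = Mul(-87, Rational(-353, 4)) = Rational(30711, 4)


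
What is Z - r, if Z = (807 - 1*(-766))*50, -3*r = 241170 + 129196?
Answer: 606316/3 ≈ 2.0211e+5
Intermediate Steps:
r = -370366/3 (r = -(241170 + 129196)/3 = -1/3*370366 = -370366/3 ≈ -1.2346e+5)
Z = 78650 (Z = (807 + 766)*50 = 1573*50 = 78650)
Z - r = 78650 - 1*(-370366/3) = 78650 + 370366/3 = 606316/3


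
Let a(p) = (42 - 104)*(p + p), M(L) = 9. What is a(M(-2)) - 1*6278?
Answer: -7394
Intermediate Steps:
a(p) = -124*p
a(M(-2)) - 1*6278 = -124*9 - 1*6278 = -1116 - 6278 = -7394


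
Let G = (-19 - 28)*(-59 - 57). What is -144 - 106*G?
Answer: -578056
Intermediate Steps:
G = 5452 (G = -47*(-116) = 5452)
-144 - 106*G = -144 - 106*5452 = -144 - 577912 = -578056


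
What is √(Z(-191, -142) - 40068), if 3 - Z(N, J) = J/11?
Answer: I*√4846303/11 ≈ 200.13*I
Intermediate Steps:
Z(N, J) = 3 - J/11
√(Z(-191, -142) - 40068) = √((3 - 1/11*(-142)) - 40068) = √((3 + 142/11) - 40068) = √(175/11 - 40068) = √(-440573/11) = I*√4846303/11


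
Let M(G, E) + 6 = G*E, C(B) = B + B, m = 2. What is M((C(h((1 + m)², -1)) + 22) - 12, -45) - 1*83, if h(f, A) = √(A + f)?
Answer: -539 - 180*√2 ≈ -793.56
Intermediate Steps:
C(B) = 2*B
M(G, E) = -6 + E*G (M(G, E) = -6 + G*E = -6 + E*G)
M((C(h((1 + m)², -1)) + 22) - 12, -45) - 1*83 = (-6 - 45*((2*√(-1 + (1 + 2)²) + 22) - 12)) - 1*83 = (-6 - 45*((2*√(-1 + 3²) + 22) - 12)) - 83 = (-6 - 45*((2*√(-1 + 9) + 22) - 12)) - 83 = (-6 - 45*((2*√8 + 22) - 12)) - 83 = (-6 - 45*((2*(2*√2) + 22) - 12)) - 83 = (-6 - 45*((4*√2 + 22) - 12)) - 83 = (-6 - 45*((22 + 4*√2) - 12)) - 83 = (-6 - 45*(10 + 4*√2)) - 83 = (-6 + (-450 - 180*√2)) - 83 = (-456 - 180*√2) - 83 = -539 - 180*√2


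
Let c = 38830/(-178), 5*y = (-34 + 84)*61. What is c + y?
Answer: 34875/89 ≈ 391.85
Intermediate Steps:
y = 610 (y = ((-34 + 84)*61)/5 = (50*61)/5 = (1/5)*3050 = 610)
c = -19415/89 (c = 38830*(-1/178) = -19415/89 ≈ -218.15)
c + y = -19415/89 + 610 = 34875/89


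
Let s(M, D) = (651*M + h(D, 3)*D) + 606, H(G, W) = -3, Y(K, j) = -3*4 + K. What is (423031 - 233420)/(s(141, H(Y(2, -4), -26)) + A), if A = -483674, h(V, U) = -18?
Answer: -189611/391223 ≈ -0.48466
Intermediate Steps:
Y(K, j) = -12 + K
s(M, D) = 606 - 18*D + 651*M (s(M, D) = (651*M - 18*D) + 606 = (-18*D + 651*M) + 606 = 606 - 18*D + 651*M)
(423031 - 233420)/(s(141, H(Y(2, -4), -26)) + A) = (423031 - 233420)/((606 - 18*(-3) + 651*141) - 483674) = 189611/((606 + 54 + 91791) - 483674) = 189611/(92451 - 483674) = 189611/(-391223) = 189611*(-1/391223) = -189611/391223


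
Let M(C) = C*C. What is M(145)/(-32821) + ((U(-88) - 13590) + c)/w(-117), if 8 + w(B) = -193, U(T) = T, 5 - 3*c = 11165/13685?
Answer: 22677345691/336448071 ≈ 67.402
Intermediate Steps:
c = 1636/1173 (c = 5/3 - 11165/(3*13685) = 5/3 - 1/3*319/391 = 5/3 - 319/1173 = 1636/1173 ≈ 1.3947)
M(C) = C**2
w(B) = -201 (w(B) = -8 - 193 = -201)
M(145)/(-32821) + ((U(-88) - 13590) + c)/w(-117) = 145**2/(-32821) + ((-88 - 13590) + 1636/1173)/(-201) = 21025*(-1/32821) + (-13678 + 1636/1173)*(-1/201) = -21025/32821 - 16042658/1173*(-1/201) = -21025/32821 + 16042658/235773 = 22677345691/336448071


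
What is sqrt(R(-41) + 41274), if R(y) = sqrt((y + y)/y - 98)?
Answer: sqrt(41274 + 4*I*sqrt(6)) ≈ 203.16 + 0.024*I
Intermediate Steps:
R(y) = 4*I*sqrt(6) (R(y) = sqrt((2*y)/y - 98) = sqrt(2 - 98) = sqrt(-96) = 4*I*sqrt(6))
sqrt(R(-41) + 41274) = sqrt(4*I*sqrt(6) + 41274) = sqrt(41274 + 4*I*sqrt(6))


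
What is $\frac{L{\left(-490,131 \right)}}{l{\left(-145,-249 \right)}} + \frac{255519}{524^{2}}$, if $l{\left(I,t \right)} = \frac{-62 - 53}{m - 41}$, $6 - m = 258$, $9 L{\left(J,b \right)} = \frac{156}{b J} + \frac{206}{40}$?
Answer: $\frac{33250816993}{13925121840} \approx 2.3878$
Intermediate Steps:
$L{\left(J,b \right)} = \frac{103}{180} + \frac{52}{3 J b}$ ($L{\left(J,b \right)} = \frac{\frac{156}{b J} + \frac{206}{40}}{9} = \frac{\frac{156}{J b} + 206 \cdot \frac{1}{40}}{9} = \frac{156 \frac{1}{J b} + \frac{103}{20}}{9} = \frac{\frac{156}{J b} + \frac{103}{20}}{9} = \frac{\frac{103}{20} + \frac{156}{J b}}{9} = \frac{103}{180} + \frac{52}{3 J b}$)
$m = -252$ ($m = 6 - 258 = -252$)
$l{\left(I,t \right)} = \frac{115}{293}$ ($l{\left(I,t \right)} = \frac{-62 - 53}{-252 - 41} = - \frac{115}{-293} = \left(-115\right) \left(- \frac{1}{293}\right) = \frac{115}{293}$)
$\frac{L{\left(-490,131 \right)}}{l{\left(-145,-249 \right)}} + \frac{255519}{524^{2}} = \frac{\frac{103}{180} + \frac{52}{3 \left(-490\right) 131}}{\frac{115}{293}} + \frac{255519}{524^{2}} = \left(\frac{103}{180} + \frac{52}{3} \left(- \frac{1}{490}\right) \frac{1}{131}\right) \frac{293}{115} + \frac{255519}{274576} = \left(\frac{103}{180} - \frac{26}{96285}\right) \frac{293}{115} + 255519 \cdot \frac{1}{274576} = \frac{132169}{231084} \cdot \frac{293}{115} + \frac{255519}{274576} = \frac{38725517}{26574660} + \frac{255519}{274576} = \frac{33250816993}{13925121840}$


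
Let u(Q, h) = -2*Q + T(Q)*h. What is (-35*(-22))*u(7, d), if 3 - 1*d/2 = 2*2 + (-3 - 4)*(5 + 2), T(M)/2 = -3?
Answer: -454300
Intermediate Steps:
T(M) = -6 (T(M) = 2*(-3) = -6)
d = 96 (d = 6 - 2*(2*2 + (-3 - 4)*(5 + 2)) = 6 - 2*(4 - 7*7) = 6 - 2*(4 - 49) = 6 - 2*(-45) = 6 + 90 = 96)
u(Q, h) = -6*h - 2*Q (u(Q, h) = -2*Q - 6*h = -6*h - 2*Q)
(-35*(-22))*u(7, d) = (-35*(-22))*(-6*96 - 2*7) = 770*(-576 - 14) = 770*(-590) = -454300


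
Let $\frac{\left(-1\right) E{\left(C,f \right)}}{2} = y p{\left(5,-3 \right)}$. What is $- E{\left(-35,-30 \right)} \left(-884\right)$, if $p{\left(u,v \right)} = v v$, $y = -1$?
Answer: $15912$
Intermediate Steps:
$p{\left(u,v \right)} = v^{2}$
$E{\left(C,f \right)} = 18$ ($E{\left(C,f \right)} = - 2 \left(- \left(-3\right)^{2}\right) = - 2 \left(\left(-1\right) 9\right) = \left(-2\right) \left(-9\right) = 18$)
$- E{\left(-35,-30 \right)} \left(-884\right) = \left(-1\right) 18 \left(-884\right) = \left(-18\right) \left(-884\right) = 15912$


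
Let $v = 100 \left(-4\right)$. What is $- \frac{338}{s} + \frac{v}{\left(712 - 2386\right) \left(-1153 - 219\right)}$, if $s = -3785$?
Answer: $\frac{96847508}{1086639435} \approx 0.089126$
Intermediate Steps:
$v = -400$
$- \frac{338}{s} + \frac{v}{\left(712 - 2386\right) \left(-1153 - 219\right)} = - \frac{338}{-3785} - \frac{400}{\left(712 - 2386\right) \left(-1153 - 219\right)} = \left(-338\right) \left(- \frac{1}{3785}\right) - \frac{400}{\left(-1674\right) \left(-1372\right)} = \frac{338}{3785} - \frac{400}{2296728} = \frac{338}{3785} - \frac{50}{287091} = \frac{96847508}{1086639435}$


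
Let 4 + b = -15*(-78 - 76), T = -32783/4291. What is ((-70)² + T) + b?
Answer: 30888163/4291 ≈ 7198.4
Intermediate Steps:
T = -32783/4291 (T = -32783*1/4291 = -32783/4291 ≈ -7.6399)
b = 2306 (b = -4 - 15*(-78 - 76) = -4 - 15*(-154) = -4 + 2310 = 2306)
((-70)² + T) + b = ((-70)² - 32783/4291) + 2306 = (4900 - 32783/4291) + 2306 = 20993117/4291 + 2306 = 30888163/4291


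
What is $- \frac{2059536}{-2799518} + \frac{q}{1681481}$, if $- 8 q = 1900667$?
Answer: $\frac{11191806872011}{18829345304632} \approx 0.59438$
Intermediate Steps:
$q = - \frac{1900667}{8}$ ($q = \left(- \frac{1}{8}\right) 1900667 = - \frac{1900667}{8} \approx -2.3758 \cdot 10^{5}$)
$- \frac{2059536}{-2799518} + \frac{q}{1681481} = - \frac{2059536}{-2799518} - \frac{1900667}{8 \cdot 1681481} = \left(-2059536\right) \left(- \frac{1}{2799518}\right) - \frac{1900667}{13451848} = \frac{1029768}{1399759} - \frac{1900667}{13451848} = \frac{11191806872011}{18829345304632}$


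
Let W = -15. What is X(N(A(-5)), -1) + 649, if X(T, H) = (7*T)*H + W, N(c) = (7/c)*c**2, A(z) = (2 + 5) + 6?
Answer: -3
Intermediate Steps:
A(z) = 13 (A(z) = 7 + 6 = 13)
N(c) = 7*c
X(T, H) = -15 + 7*H*T (X(T, H) = (7*T)*H - 15 = 7*H*T - 15 = -15 + 7*H*T)
X(N(A(-5)), -1) + 649 = (-15 + 7*(-1)*(7*13)) + 649 = (-15 + 7*(-1)*91) + 649 = (-15 - 637) + 649 = -652 + 649 = -3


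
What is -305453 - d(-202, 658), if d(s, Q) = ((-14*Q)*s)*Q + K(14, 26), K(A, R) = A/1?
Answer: -1224727659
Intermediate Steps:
K(A, R) = A (K(A, R) = A*1 = A)
d(s, Q) = 14 - 14*s*Q² (d(s, Q) = ((-14*Q)*s)*Q + 14 = (-14*Q*s)*Q + 14 = -14*s*Q² + 14 = 14 - 14*s*Q²)
-305453 - d(-202, 658) = -305453 - (14 - 14*(-202)*658²) = -305453 - (14 - 14*(-202)*432964) = -305453 - (14 + 1224422192) = -305453 - 1*1224422206 = -305453 - 1224422206 = -1224727659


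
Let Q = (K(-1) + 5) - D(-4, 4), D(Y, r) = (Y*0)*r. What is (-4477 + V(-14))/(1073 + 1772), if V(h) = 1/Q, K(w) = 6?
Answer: -49246/31295 ≈ -1.5736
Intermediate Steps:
D(Y, r) = 0 (D(Y, r) = 0*r = 0)
Q = 11 (Q = (6 + 5) - 1*0 = 11 + 0 = 11)
V(h) = 1/11
(-4477 + V(-14))/(1073 + 1772) = (-4477 + 1/11)/(1073 + 1772) = -49246/11/2845 = -49246/11*1/2845 = -49246/31295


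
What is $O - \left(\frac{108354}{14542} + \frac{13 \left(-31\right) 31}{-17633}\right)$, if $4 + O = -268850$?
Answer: $- \frac{3133699510306}{11655413} \approx -2.6886 \cdot 10^{5}$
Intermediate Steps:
$O = -268854$ ($O = -4 - 268850 = -268854$)
$O - \left(\frac{108354}{14542} + \frac{13 \left(-31\right) 31}{-17633}\right) = -268854 - \left(\frac{108354}{14542} + \frac{13 \left(-31\right) 31}{-17633}\right) = -268854 - \left(108354 \cdot \frac{1}{14542} + \left(-403\right) 31 \left(- \frac{1}{17633}\right)\right) = -268854 - \left(\frac{54177}{7271} - - \frac{12493}{17633}\right) = -268854 - \left(\frac{54177}{7271} + \frac{12493}{17633}\right) = -268854 - \frac{95103604}{11655413} = - \frac{3133699510306}{11655413}$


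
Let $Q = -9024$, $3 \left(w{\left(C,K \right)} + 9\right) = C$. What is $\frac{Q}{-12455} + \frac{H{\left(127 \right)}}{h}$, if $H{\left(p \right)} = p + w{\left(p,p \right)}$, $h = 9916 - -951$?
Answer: $\frac{6386857}{8639265} \approx 0.73928$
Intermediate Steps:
$w{\left(C,K \right)} = -9 + \frac{C}{3}$
$h = 10867$ ($h = 9916 + 951 = 10867$)
$H{\left(p \right)} = -9 + \frac{4 p}{3}$ ($H{\left(p \right)} = p + \left(-9 + \frac{p}{3}\right) = -9 + \frac{4 p}{3}$)
$\frac{Q}{-12455} + \frac{H{\left(127 \right)}}{h} = - \frac{9024}{-12455} + \frac{-9 + \frac{4}{3} \cdot 127}{10867} = \left(-9024\right) \left(- \frac{1}{12455}\right) + \left(-9 + \frac{508}{3}\right) \frac{1}{10867} = \frac{192}{265} + \frac{481}{3} \cdot \frac{1}{10867} = \frac{192}{265} + \frac{481}{32601} = \frac{6386857}{8639265}$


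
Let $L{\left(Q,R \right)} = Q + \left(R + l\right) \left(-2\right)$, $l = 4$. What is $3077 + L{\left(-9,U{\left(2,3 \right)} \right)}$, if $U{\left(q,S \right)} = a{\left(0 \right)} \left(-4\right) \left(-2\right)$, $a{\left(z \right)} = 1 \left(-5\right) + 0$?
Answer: $3140$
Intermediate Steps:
$a{\left(z \right)} = -5$ ($a{\left(z \right)} = -5 + 0 = -5$)
$U{\left(q,S \right)} = -40$ ($U{\left(q,S \right)} = \left(-5\right) \left(-4\right) \left(-2\right) = 20 \left(-2\right) = -40$)
$L{\left(Q,R \right)} = -8 + Q - 2 R$ ($L{\left(Q,R \right)} = Q + \left(R + 4\right) \left(-2\right) = Q + \left(4 + R\right) \left(-2\right) = Q - \left(8 + 2 R\right) = -8 + Q - 2 R$)
$3077 + L{\left(-9,U{\left(2,3 \right)} \right)} = 3077 - -63 = 3077 + 63 = 3140$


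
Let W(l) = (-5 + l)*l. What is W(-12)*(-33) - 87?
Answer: -6819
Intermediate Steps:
W(l) = l*(-5 + l)
W(-12)*(-33) - 87 = -12*(-5 - 12)*(-33) - 87 = -12*(-17)*(-33) - 87 = 204*(-33) - 87 = -6732 - 87 = -6819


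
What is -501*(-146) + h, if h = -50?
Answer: 73096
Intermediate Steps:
-501*(-146) + h = -501*(-146) - 50 = 73146 - 50 = 73096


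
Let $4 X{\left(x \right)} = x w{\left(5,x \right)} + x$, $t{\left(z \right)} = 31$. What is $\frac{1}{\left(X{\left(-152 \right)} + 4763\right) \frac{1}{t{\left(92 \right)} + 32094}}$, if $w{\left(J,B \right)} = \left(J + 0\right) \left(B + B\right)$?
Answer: $\frac{6425}{12497} \approx 0.51412$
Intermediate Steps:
$w{\left(J,B \right)} = 2 B J$ ($w{\left(J,B \right)} = J 2 B = 2 B J$)
$X{\left(x \right)} = \frac{x}{4} + \frac{5 x^{2}}{2}$ ($X{\left(x \right)} = \frac{x 2 x 5 + x}{4} = \frac{x 10 x + x}{4} = \frac{10 x^{2} + x}{4} = \frac{x + 10 x^{2}}{4} = \frac{x}{4} + \frac{5 x^{2}}{2}$)
$\frac{1}{\left(X{\left(-152 \right)} + 4763\right) \frac{1}{t{\left(92 \right)} + 32094}} = \frac{1}{\left(\frac{1}{4} \left(-152\right) \left(1 + 10 \left(-152\right)\right) + 4763\right) \frac{1}{31 + 32094}} = \frac{1}{\left(\frac{1}{4} \left(-152\right) \left(1 - 1520\right) + 4763\right) \frac{1}{32125}} = \frac{1}{\left(\frac{1}{4} \left(-152\right) \left(-1519\right) + 4763\right) \frac{1}{32125}} = \frac{1}{\left(57722 + 4763\right) \frac{1}{32125}} = \frac{1}{62485 \cdot \frac{1}{32125}} = \frac{1}{\frac{12497}{6425}} = \frac{6425}{12497}$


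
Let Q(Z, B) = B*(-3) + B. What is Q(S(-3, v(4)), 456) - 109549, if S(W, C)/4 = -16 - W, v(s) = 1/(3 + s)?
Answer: -110461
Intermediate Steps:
S(W, C) = -64 - 4*W (S(W, C) = 4*(-16 - W) = -64 - 4*W)
Q(Z, B) = -2*B (Q(Z, B) = -3*B + B = -2*B)
Q(S(-3, v(4)), 456) - 109549 = -2*456 - 109549 = -912 - 109549 = -110461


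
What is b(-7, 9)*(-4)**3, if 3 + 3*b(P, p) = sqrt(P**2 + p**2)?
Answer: 64 - 64*sqrt(130)/3 ≈ -179.24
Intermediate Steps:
b(P, p) = -1 + sqrt(P**2 + p**2)/3
b(-7, 9)*(-4)**3 = (-1 + sqrt((-7)**2 + 9**2)/3)*(-4)**3 = (-1 + sqrt(49 + 81)/3)*(-64) = (-1 + sqrt(130)/3)*(-64) = 64 - 64*sqrt(130)/3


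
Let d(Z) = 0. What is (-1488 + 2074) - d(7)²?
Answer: 586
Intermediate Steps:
(-1488 + 2074) - d(7)² = (-1488 + 2074) - 1*0² = 586 - 1*0 = 586 + 0 = 586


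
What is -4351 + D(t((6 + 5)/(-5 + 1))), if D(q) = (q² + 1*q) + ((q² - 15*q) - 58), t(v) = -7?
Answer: -4213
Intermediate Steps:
D(q) = -58 - 14*q + 2*q² (D(q) = (q² + q) + (-58 + q² - 15*q) = (q + q²) + (-58 + q² - 15*q) = -58 - 14*q + 2*q²)
-4351 + D(t((6 + 5)/(-5 + 1))) = -4351 + (-58 - 14*(-7) + 2*(-7)²) = -4351 + (-58 + 98 + 2*49) = -4351 + (-58 + 98 + 98) = -4351 + 138 = -4213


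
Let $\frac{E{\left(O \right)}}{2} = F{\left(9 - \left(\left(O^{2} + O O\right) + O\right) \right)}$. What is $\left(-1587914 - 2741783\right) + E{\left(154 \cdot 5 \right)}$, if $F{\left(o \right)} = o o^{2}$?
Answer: $-3341182554048082659$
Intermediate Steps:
$F{\left(o \right)} = o^{3}$
$E{\left(O \right)} = 2 \left(9 - O - 2 O^{2}\right)^{3}$ ($E{\left(O \right)} = 2 \left(9 - \left(\left(O^{2} + O O\right) + O\right)\right)^{3} = 2 \left(9 - \left(\left(O^{2} + O^{2}\right) + O\right)\right)^{3} = 2 \left(9 - \left(2 O^{2} + O\right)\right)^{3} = 2 \left(9 - \left(O + 2 O^{2}\right)\right)^{3} = 2 \left(9 - O - 2 O^{2}\right)^{3}$)
$\left(-1587914 - 2741783\right) + E{\left(154 \cdot 5 \right)} = \left(-1587914 - 2741783\right) - 2 \left(-9 + 154 \cdot 5 + 2 \left(154 \cdot 5\right)^{2}\right)^{3} = -4329697 - 2 \left(-9 + 770 + 2 \cdot 770^{2}\right)^{3} = -4329697 - 2 \left(-9 + 770 + 2 \cdot 592900\right)^{3} = -4329697 - 2 \left(-9 + 770 + 1185800\right)^{3} = -4329697 - 2 \cdot 1186561^{3} = -4329697 - 3341182554043752962 = -3341182554048082659$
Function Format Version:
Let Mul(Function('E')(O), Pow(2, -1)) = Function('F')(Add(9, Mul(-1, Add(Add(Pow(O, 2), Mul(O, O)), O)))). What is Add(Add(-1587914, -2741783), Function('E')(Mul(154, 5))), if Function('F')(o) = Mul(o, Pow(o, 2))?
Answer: -3341182554048082659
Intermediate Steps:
Function('F')(o) = Pow(o, 3)
Function('E')(O) = Mul(2, Pow(Add(9, Mul(-1, O), Mul(-2, Pow(O, 2))), 3)) (Function('E')(O) = Mul(2, Pow(Add(9, Mul(-1, Add(Add(Pow(O, 2), Mul(O, O)), O))), 3)) = Mul(2, Pow(Add(9, Mul(-1, Add(Add(Pow(O, 2), Pow(O, 2)), O))), 3)) = Mul(2, Pow(Add(9, Mul(-1, Add(Mul(2, Pow(O, 2)), O))), 3)) = Mul(2, Pow(Add(9, Mul(-1, Add(O, Mul(2, Pow(O, 2))))), 3)) = Mul(2, Pow(Add(9, Add(Mul(-1, O), Mul(-2, Pow(O, 2)))), 3)) = Mul(2, Pow(Add(9, Mul(-1, O), Mul(-2, Pow(O, 2))), 3)))
Add(Add(-1587914, -2741783), Function('E')(Mul(154, 5))) = Add(Add(-1587914, -2741783), Mul(-2, Pow(Add(-9, Mul(154, 5), Mul(2, Pow(Mul(154, 5), 2))), 3))) = Add(-4329697, Mul(-2, Pow(Add(-9, 770, Mul(2, Pow(770, 2))), 3))) = Add(-4329697, Mul(-2, Pow(Add(-9, 770, Mul(2, 592900)), 3))) = Add(-4329697, Mul(-2, Pow(Add(-9, 770, 1185800), 3))) = Add(-4329697, Mul(-2, Pow(1186561, 3))) = Add(-4329697, Mul(-2, 1670591277021876481)) = Add(-4329697, -3341182554043752962) = -3341182554048082659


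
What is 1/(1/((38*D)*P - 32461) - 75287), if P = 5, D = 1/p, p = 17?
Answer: -551647/41531847706 ≈ -1.3283e-5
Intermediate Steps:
D = 1/17 ≈ 0.058824
1/(1/((38*D)*P - 32461) - 75287) = 1/(1/((38*(1/17))*5 - 32461) - 75287) = 1/(1/((38/17)*5 - 32461) - 75287) = 1/(1/(190/17 - 32461) - 75287) = 1/(1/(-551647/17) - 75287) = 1/(-17/551647 - 75287) = 1/(-41531847706/551647) = -551647/41531847706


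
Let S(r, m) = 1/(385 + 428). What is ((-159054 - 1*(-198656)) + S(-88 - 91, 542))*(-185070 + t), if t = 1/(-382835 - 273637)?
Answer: -3911649296455624507/533711736 ≈ -7.3291e+9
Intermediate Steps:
S(r, m) = 1/813
t = -1/656472 (t = 1/(-656472) = -1/656472 ≈ -1.5233e-6)
((-159054 - 1*(-198656)) + S(-88 - 91, 542))*(-185070 + t) = ((-159054 - 1*(-198656)) + 1/813)*(-185070 - 1/656472) = ((-159054 + 198656) + 1/813)*(-121493273041/656472) = (39602 + 1/813)*(-121493273041/656472) = (32196427/813)*(-121493273041/656472) = -3911649296455624507/533711736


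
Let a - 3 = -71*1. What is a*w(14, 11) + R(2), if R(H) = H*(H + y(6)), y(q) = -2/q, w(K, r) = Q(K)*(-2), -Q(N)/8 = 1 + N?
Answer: -48950/3 ≈ -16317.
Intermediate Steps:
Q(N) = -8 - 8*N (Q(N) = -8*(1 + N) = -8 - 8*N)
w(K, r) = 16 + 16*K (w(K, r) = (-8 - 8*K)*(-2) = 16 + 16*K)
R(H) = H*(-⅓ + H) (R(H) = H*(H - 2/6) = H*(H - 2*⅙) = H*(H - ⅓) = H*(-⅓ + H))
a = -68 (a = 3 - 71*1 = 3 - 71 = -68)
a*w(14, 11) + R(2) = -68*(16 + 16*14) + 2*(-⅓ + 2) = -68*(16 + 224) + 2*(5/3) = -68*240 + 10/3 = -16320 + 10/3 = -48950/3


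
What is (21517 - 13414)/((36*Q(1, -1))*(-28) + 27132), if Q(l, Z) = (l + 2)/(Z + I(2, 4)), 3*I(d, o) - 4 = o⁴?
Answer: 694157/2321284 ≈ 0.29904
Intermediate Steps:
I(d, o) = 4/3 + o⁴/3
Q(l, Z) = (2 + l)/(260/3 + Z) (Q(l, Z) = (l + 2)/(Z + (4/3 + (⅓)*4⁴)) = (2 + l)/(Z + (4/3 + (⅓)*256)) = (2 + l)/(Z + (4/3 + 256/3)) = (2 + l)/(Z + 260/3) = (2 + l)/(260/3 + Z))
(21517 - 13414)/((36*Q(1, -1))*(-28) + 27132) = (21517 - 13414)/((36*(3*(2 + 1)/(260 + 3*(-1))))*(-28) + 27132) = 8103/((36*(3*3/(260 - 3)))*(-28) + 27132) = 8103/((36*(3*3/257))*(-28) + 27132) = 8103/((36*(3*(1/257)*3))*(-28) + 27132) = 8103/((36*(9/257))*(-28) + 27132) = 8103/((324/257)*(-28) + 27132) = 8103/(-9072/257 + 27132) = 8103/(6963852/257) = 8103*(257/6963852) = 694157/2321284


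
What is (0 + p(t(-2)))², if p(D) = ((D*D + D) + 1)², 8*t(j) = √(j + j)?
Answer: 29281/65536 + 3135*I/4096 ≈ 0.44679 + 0.76538*I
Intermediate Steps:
t(j) = √2*√j/8 (t(j) = √(j + j)/8 = √(2*j)/8 = (√2*√j)/8 = √2*√j/8)
p(D) = (1 + D + D²)² (p(D) = ((D² + D) + 1)² = ((D + D²) + 1)² = (1 + D + D²)²)
(0 + p(t(-2)))² = (0 + (1 + √2*√(-2)/8 + (√2*√(-2)/8)²)²)² = (0 + (1 + √2*(I*√2)/8 + (√2*(I*√2)/8)²)²)² = (0 + (1 + I/4 + (I/4)²)²)² = (0 + (1 + I/4 - 1/16)²)² = (0 + (15/16 + I/4)²)² = ((15/16 + I/4)²)² = (15/16 + I/4)⁴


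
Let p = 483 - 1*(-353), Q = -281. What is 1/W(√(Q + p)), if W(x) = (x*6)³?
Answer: √555/66533400 ≈ 3.5408e-7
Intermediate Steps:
p = 836 (p = 483 + 353 = 836)
W(x) = 216*x³ (W(x) = (6*x)³ = 216*x³)
1/W(√(Q + p)) = 1/(216*(√(-281 + 836))³) = 1/(216*(√555)³) = 1/(216*(555*√555)) = 1/(119880*√555) = √555/66533400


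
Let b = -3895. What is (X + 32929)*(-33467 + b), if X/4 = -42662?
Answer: 5145457278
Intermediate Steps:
X = -170648 (X = 4*(-42662) = -170648)
(X + 32929)*(-33467 + b) = (-170648 + 32929)*(-33467 - 3895) = -137719*(-37362) = 5145457278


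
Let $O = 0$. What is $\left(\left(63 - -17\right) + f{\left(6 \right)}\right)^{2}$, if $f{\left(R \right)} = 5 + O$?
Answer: $7225$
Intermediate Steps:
$f{\left(R \right)} = 5$ ($f{\left(R \right)} = 5 + 0 = 5$)
$\left(\left(63 - -17\right) + f{\left(6 \right)}\right)^{2} = \left(\left(63 - -17\right) + 5\right)^{2} = \left(\left(63 + 17\right) + 5\right)^{2} = \left(80 + 5\right)^{2} = 85^{2} = 7225$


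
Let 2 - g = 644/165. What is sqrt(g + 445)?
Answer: sqrt(12063315)/165 ≈ 21.050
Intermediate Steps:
g = -314/165 (g = 2 - 644/165 = -314/165 ≈ -1.9030)
sqrt(g + 445) = sqrt(-314/165 + 445) = sqrt(73111/165) = sqrt(12063315)/165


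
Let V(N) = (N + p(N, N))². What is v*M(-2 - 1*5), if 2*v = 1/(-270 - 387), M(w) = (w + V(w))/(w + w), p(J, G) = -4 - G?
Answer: 1/2044 ≈ 0.00048924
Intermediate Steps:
V(N) = 16 (V(N) = (N + (-4 - N))² = (-4)² = 16)
M(w) = (16 + w)/(2*w) (M(w) = (w + 16)/(w + w) = (16 + w)/((2*w)) = (16 + w)*(1/(2*w)) = (16 + w)/(2*w))
v = -1/1314 (v = 1/(2*(-270 - 387)) = (½)/(-657) = (½)*(-1/657) = -1/1314 ≈ -0.00076103)
v*M(-2 - 1*5) = -(16 + (-2 - 1*5))/(2628*(-2 - 1*5)) = -(16 + (-2 - 5))/(2628*(-2 - 5)) = -(16 - 7)/(2628*(-7)) = -(-1)*9/(2628*7) = -1/1314*(-9/14) = 1/2044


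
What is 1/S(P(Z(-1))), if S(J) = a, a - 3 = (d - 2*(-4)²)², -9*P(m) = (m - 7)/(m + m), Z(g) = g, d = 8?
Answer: 1/579 ≈ 0.0017271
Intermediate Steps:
P(m) = -(-7 + m)/(18*m) (P(m) = -(m - 7)/(9*(m + m)) = -(-7 + m)/(9*(2*m)) = -(-7 + m)*1/(2*m)/9 = -(-7 + m)/(18*m))
a = 579 (a = 3 + (8 - 2*(-4)²)² = 3 + (8 - 2*16)² = 3 + (8 - 32)² = 3 + (-24)² = 3 + 576 = 579)
S(J) = 579
1/S(P(Z(-1))) = 1/579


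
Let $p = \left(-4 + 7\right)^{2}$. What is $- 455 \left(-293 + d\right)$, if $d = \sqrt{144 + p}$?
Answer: $133315 - 1365 \sqrt{17} \approx 1.2769 \cdot 10^{5}$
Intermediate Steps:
$p = 9$ ($p = 3^{2} = 9$)
$d = 3 \sqrt{17}$ ($d = \sqrt{144 + 9} = \sqrt{153} = 3 \sqrt{17} \approx 12.369$)
$- 455 \left(-293 + d\right) = - 455 \left(-293 + 3 \sqrt{17}\right) = 133315 - 1365 \sqrt{17}$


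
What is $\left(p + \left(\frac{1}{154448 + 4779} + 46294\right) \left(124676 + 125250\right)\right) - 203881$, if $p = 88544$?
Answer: $\frac{1842249847134815}{159227} \approx 1.157 \cdot 10^{10}$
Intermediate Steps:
$\left(p + \left(\frac{1}{154448 + 4779} + 46294\right) \left(124676 + 125250\right)\right) - 203881 = \left(88544 + \left(\frac{1}{154448 + 4779} + 46294\right) \left(124676 + 125250\right)\right) - 203881 = \left(88544 + \left(\frac{1}{159227} + 46294\right) 249926\right) - 203881 = \left(88544 + \frac{7371254739}{159227} \cdot 249926\right) - 203881 = \left(88544 + \frac{1842268211899314}{159227}\right) - 203881 = \frac{1842282310494802}{159227} - 203881 = \frac{1842249847134815}{159227}$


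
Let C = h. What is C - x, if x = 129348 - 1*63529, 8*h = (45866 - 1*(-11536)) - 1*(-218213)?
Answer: -250937/8 ≈ -31367.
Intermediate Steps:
h = 275615/8 (h = ((45866 - 1*(-11536)) - 1*(-218213))/8 = ((45866 + 11536) + 218213)/8 = (57402 + 218213)/8 = (⅛)*275615 = 275615/8 ≈ 34452.)
C = 275615/8 ≈ 34452.
x = 65819 (x = 129348 - 63529 = 65819)
C - x = 275615/8 - 1*65819 = 275615/8 - 65819 = -250937/8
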